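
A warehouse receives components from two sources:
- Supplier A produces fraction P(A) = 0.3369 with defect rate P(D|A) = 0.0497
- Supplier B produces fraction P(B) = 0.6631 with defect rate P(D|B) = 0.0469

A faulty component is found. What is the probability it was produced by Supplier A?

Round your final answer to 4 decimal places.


Let A = from Supplier A, D = faulty

Given:
- P(A) = 0.3369, P(B) = 0.6631
- P(D|A) = 0.0497, P(D|B) = 0.0469

Step 1: Find P(D)
P(D) = P(D|A)P(A) + P(D|B)P(B)
     = 0.0497 × 0.3369 + 0.0469 × 0.6631
     = 0.01674393 + 0.03109939
     = 0.04784332

Step 2: Apply Bayes' theorem
P(A|D) = P(D|A)P(A) / P(D)
       = 0.01674393 / 0.04784332
       = 0.3500


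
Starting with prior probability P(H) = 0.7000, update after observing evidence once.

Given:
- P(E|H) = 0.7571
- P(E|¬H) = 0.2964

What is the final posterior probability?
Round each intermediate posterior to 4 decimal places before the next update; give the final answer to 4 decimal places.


Sequential Bayesian updating:

Initial prior: P(H) = 0.7000

Update 1:
  P(E) = 0.7571 × 0.7000 + 0.2964 × 0.3000 = 0.52997000 + 0.08892000 = 0.61889000
  P(H|E) = 0.52997000 / 0.61889000 = 0.8563

Final posterior: 0.8563


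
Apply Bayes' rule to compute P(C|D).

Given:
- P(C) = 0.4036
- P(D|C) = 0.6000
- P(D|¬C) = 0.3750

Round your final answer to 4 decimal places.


Bayes' theorem: P(C|D) = P(D|C) × P(C) / P(D)

Step 1: Calculate P(D) using law of total probability
P(D) = P(D|C)P(C) + P(D|¬C)P(¬C)
     = 0.6000 × 0.4036 + 0.3750 × 0.5964
     = 0.24216000 + 0.22365000
     = 0.46581000

Step 2: Apply Bayes' theorem
P(C|D) = P(D|C) × P(C) / P(D)
       = 0.24216000 / 0.46581000
       = 0.5199


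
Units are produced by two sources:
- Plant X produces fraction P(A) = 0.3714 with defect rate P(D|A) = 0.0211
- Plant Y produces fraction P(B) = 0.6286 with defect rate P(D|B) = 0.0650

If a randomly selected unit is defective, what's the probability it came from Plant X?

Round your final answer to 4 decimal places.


Let A = from Plant X, D = defective

Given:
- P(A) = 0.3714, P(B) = 0.6286
- P(D|A) = 0.0211, P(D|B) = 0.0650

Step 1: Find P(D)
P(D) = P(D|A)P(A) + P(D|B)P(B)
     = 0.0211 × 0.3714 + 0.0650 × 0.6286
     = 0.00783654 + 0.04085900
     = 0.04869554

Step 2: Apply Bayes' theorem
P(A|D) = P(D|A)P(A) / P(D)
       = 0.00783654 / 0.04869554
       = 0.1609


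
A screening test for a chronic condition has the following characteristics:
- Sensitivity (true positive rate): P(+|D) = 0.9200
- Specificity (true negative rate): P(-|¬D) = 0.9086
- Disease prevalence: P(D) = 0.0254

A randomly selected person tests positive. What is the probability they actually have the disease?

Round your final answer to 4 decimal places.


Let D = has disease, + = positive test

Given:
- P(D) = 0.0254 (prevalence)
- P(+|D) = 0.9200 (sensitivity)
- P(-|¬D) = 0.9086 (specificity)
- P(+|¬D) = 0.0914 (false positive rate = 1 - specificity)

Step 1: Find P(+)
P(+) = P(+|D)P(D) + P(+|¬D)P(¬D)
     = 0.9200 × 0.0254 + 0.0914 × 0.9746
     = 0.02336800 + 0.08907844
     = 0.11244644

Step 2: Apply Bayes' theorem for P(D|+)
P(D|+) = P(+|D)P(D) / P(+)
       = 0.02336800 / 0.11244644
       = 0.2078


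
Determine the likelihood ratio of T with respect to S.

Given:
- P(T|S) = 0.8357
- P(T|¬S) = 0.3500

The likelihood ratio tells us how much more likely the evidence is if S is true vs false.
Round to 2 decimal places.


Likelihood Ratio (LR) = P(T|S) / P(T|¬S)

LR = 0.8357 / 0.3500
   = 2.39

The evidence is 2.39 times more likely if S is true than if S is false.
LR > 1, so observing T raises the odds in favor of S.


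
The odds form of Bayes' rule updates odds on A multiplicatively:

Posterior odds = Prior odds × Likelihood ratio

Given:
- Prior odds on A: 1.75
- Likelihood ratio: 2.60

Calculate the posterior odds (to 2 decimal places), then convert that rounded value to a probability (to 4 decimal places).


Step 1: Calculate posterior odds
Posterior odds = Prior odds × LR
               = 1.75 × 2.60
               = 4.55

Step 2: Convert to probability
P(A|E) = Posterior odds / (1 + Posterior odds)
       = 4.55 / (1 + 4.55)
       = 4.55 / 5.55
       = 0.8198

The evidence increased P(A) from 0.6364 to 0.8198.


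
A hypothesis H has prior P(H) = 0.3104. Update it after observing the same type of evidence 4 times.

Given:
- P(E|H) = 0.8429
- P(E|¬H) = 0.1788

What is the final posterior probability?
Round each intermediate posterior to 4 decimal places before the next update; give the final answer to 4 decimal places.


Sequential Bayesian updating:

Initial prior: P(H) = 0.3104

Update 1:
  P(E) = 0.8429 × 0.3104 + 0.1788 × 0.6896 = 0.26163616 + 0.12330048 = 0.38493664
  P(H|E) = 0.26163616 / 0.38493664 = 0.6797

Update 2:
  P(E) = 0.8429 × 0.6797 + 0.1788 × 0.3203 = 0.57291913 + 0.05726964 = 0.63018877
  P(H|E) = 0.57291913 / 0.63018877 = 0.9091

Update 3:
  P(E) = 0.8429 × 0.9091 + 0.1788 × 0.0909 = 0.76628039 + 0.01625292 = 0.78253331
  P(H|E) = 0.76628039 / 0.78253331 = 0.9792

Update 4:
  P(E) = 0.8429 × 0.9792 + 0.1788 × 0.0208 = 0.82536768 + 0.00371904 = 0.82908672
  P(H|E) = 0.82536768 / 0.82908672 = 0.9955

Final posterior: 0.9955


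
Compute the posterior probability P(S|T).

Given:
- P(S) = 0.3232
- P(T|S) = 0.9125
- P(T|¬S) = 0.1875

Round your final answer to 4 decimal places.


Bayes' theorem: P(S|T) = P(T|S) × P(S) / P(T)

Step 1: Calculate P(T) using law of total probability
P(T) = P(T|S)P(S) + P(T|¬S)P(¬S)
     = 0.9125 × 0.3232 + 0.1875 × 0.6768
     = 0.29492000 + 0.12690000
     = 0.42182000

Step 2: Apply Bayes' theorem
P(S|T) = P(T|S) × P(S) / P(T)
       = 0.29492000 / 0.42182000
       = 0.6992


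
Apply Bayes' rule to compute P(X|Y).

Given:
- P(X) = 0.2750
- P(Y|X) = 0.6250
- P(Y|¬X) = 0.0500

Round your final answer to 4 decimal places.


Bayes' theorem: P(X|Y) = P(Y|X) × P(X) / P(Y)

Step 1: Calculate P(Y) using law of total probability
P(Y) = P(Y|X)P(X) + P(Y|¬X)P(¬X)
     = 0.6250 × 0.2750 + 0.0500 × 0.7250
     = 0.17187500 + 0.03625000
     = 0.20812500

Step 2: Apply Bayes' theorem
P(X|Y) = P(Y|X) × P(X) / P(Y)
       = 0.17187500 / 0.20812500
       = 0.8258


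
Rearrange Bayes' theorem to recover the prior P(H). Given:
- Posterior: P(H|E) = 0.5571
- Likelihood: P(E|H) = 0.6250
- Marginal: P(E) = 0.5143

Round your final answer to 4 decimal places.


From Bayes' theorem: P(H|E) = P(E|H) × P(H) / P(E)

Rearranging for P(H):
P(H) = P(H|E) × P(E) / P(E|H)
     = 0.5571 × 0.5143 / 0.6250
     = 0.28651653 / 0.6250
     = 0.4584


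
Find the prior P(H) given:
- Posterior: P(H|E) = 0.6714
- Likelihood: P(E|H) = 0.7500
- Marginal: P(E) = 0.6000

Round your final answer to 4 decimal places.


From Bayes' theorem: P(H|E) = P(E|H) × P(H) / P(E)

Rearranging for P(H):
P(H) = P(H|E) × P(E) / P(E|H)
     = 0.6714 × 0.6000 / 0.7500
     = 0.40284000 / 0.7500
     = 0.5371


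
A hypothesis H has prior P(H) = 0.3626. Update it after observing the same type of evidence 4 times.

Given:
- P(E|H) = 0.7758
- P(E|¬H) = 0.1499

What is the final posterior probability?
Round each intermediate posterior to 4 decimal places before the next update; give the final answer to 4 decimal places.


Sequential Bayesian updating:

Initial prior: P(H) = 0.3626

Update 1:
  P(E) = 0.7758 × 0.3626 + 0.1499 × 0.6374 = 0.28130508 + 0.09554626 = 0.37685134
  P(H|E) = 0.28130508 / 0.37685134 = 0.7465

Update 2:
  P(E) = 0.7758 × 0.7465 + 0.1499 × 0.2535 = 0.57913470 + 0.03799965 = 0.61713435
  P(H|E) = 0.57913470 / 0.61713435 = 0.9384

Update 3:
  P(E) = 0.7758 × 0.9384 + 0.1499 × 0.0616 = 0.72801072 + 0.00923384 = 0.73724456
  P(H|E) = 0.72801072 / 0.73724456 = 0.9875

Update 4:
  P(E) = 0.7758 × 0.9875 + 0.1499 × 0.0125 = 0.76610250 + 0.00187375 = 0.76797625
  P(H|E) = 0.76610250 / 0.76797625 = 0.9976

Final posterior: 0.9976


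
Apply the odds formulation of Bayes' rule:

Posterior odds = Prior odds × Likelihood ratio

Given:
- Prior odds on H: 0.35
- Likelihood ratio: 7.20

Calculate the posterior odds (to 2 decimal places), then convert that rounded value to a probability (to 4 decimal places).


Step 1: Calculate posterior odds
Posterior odds = Prior odds × LR
               = 0.35 × 7.20
               = 2.52

Step 2: Convert to probability
P(H|E) = Posterior odds / (1 + Posterior odds)
       = 2.52 / (1 + 2.52)
       = 2.52 / 3.52
       = 0.7159

The evidence increased P(H) from 0.2593 to 0.7159.


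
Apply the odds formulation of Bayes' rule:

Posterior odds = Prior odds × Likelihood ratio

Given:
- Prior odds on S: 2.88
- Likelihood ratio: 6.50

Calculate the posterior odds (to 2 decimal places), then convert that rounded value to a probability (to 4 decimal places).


Step 1: Calculate posterior odds
Posterior odds = Prior odds × LR
               = 2.88 × 6.50
               = 18.72

Step 2: Convert to probability
P(S|E) = Posterior odds / (1 + Posterior odds)
       = 18.72 / (1 + 18.72)
       = 18.72 / 19.72
       = 0.9493

The evidence increased P(S) from 0.7423 to 0.9493.


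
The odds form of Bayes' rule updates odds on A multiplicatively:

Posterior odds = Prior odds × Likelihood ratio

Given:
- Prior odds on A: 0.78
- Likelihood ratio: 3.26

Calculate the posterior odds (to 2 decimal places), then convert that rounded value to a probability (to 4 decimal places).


Step 1: Calculate posterior odds
Posterior odds = Prior odds × LR
               = 0.78 × 3.26
               = 2.54

Step 2: Convert to probability
P(A|E) = Posterior odds / (1 + Posterior odds)
       = 2.54 / (1 + 2.54)
       = 2.54 / 3.54
       = 0.7175

The evidence increased P(A) from 0.4382 to 0.7175.


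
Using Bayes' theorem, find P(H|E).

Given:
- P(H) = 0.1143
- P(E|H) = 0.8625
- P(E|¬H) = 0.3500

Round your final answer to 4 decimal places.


Bayes' theorem: P(H|E) = P(E|H) × P(H) / P(E)

Step 1: Calculate P(E) using law of total probability
P(E) = P(E|H)P(H) + P(E|¬H)P(¬H)
     = 0.8625 × 0.1143 + 0.3500 × 0.8857
     = 0.09858375 + 0.30999500
     = 0.40857875

Step 2: Apply Bayes' theorem
P(H|E) = P(E|H) × P(H) / P(E)
       = 0.09858375 / 0.40857875
       = 0.2413


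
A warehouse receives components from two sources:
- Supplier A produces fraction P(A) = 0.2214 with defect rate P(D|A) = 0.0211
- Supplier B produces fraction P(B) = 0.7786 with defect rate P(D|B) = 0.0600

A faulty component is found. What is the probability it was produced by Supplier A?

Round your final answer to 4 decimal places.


Let A = from Supplier A, D = faulty

Given:
- P(A) = 0.2214, P(B) = 0.7786
- P(D|A) = 0.0211, P(D|B) = 0.0600

Step 1: Find P(D)
P(D) = P(D|A)P(A) + P(D|B)P(B)
     = 0.0211 × 0.2214 + 0.0600 × 0.7786
     = 0.00467154 + 0.04671600
     = 0.05138754

Step 2: Apply Bayes' theorem
P(A|D) = P(D|A)P(A) / P(D)
       = 0.00467154 / 0.05138754
       = 0.0909


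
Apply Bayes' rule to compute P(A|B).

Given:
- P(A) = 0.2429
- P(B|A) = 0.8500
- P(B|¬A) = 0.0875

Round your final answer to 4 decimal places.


Bayes' theorem: P(A|B) = P(B|A) × P(A) / P(B)

Step 1: Calculate P(B) using law of total probability
P(B) = P(B|A)P(A) + P(B|¬A)P(¬A)
     = 0.8500 × 0.2429 + 0.0875 × 0.7571
     = 0.20646500 + 0.06624625
     = 0.27271125

Step 2: Apply Bayes' theorem
P(A|B) = P(B|A) × P(A) / P(B)
       = 0.20646500 / 0.27271125
       = 0.7571


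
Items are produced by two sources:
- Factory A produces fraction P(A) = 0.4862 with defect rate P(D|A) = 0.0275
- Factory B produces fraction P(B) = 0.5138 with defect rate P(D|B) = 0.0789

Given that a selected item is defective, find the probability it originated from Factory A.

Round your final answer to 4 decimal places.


Let A = from Factory A, D = defective

Given:
- P(A) = 0.4862, P(B) = 0.5138
- P(D|A) = 0.0275, P(D|B) = 0.0789

Step 1: Find P(D)
P(D) = P(D|A)P(A) + P(D|B)P(B)
     = 0.0275 × 0.4862 + 0.0789 × 0.5138
     = 0.01337050 + 0.04053882
     = 0.05390932

Step 2: Apply Bayes' theorem
P(A|D) = P(D|A)P(A) / P(D)
       = 0.01337050 / 0.05390932
       = 0.2480


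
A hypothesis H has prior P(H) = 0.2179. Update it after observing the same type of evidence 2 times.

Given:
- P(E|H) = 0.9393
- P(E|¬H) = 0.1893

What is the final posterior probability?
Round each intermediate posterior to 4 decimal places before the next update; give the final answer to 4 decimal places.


Sequential Bayesian updating:

Initial prior: P(H) = 0.2179

Update 1:
  P(E) = 0.9393 × 0.2179 + 0.1893 × 0.7821 = 0.20467347 + 0.14805153 = 0.35272500
  P(H|E) = 0.20467347 / 0.35272500 = 0.5803

Update 2:
  P(E) = 0.9393 × 0.5803 + 0.1893 × 0.4197 = 0.54507579 + 0.07944921 = 0.62452500
  P(H|E) = 0.54507579 / 0.62452500 = 0.8728

Final posterior: 0.8728


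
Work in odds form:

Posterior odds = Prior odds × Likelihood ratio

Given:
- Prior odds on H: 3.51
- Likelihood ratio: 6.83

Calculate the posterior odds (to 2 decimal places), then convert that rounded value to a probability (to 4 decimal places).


Step 1: Calculate posterior odds
Posterior odds = Prior odds × LR
               = 3.51 × 6.83
               = 23.97

Step 2: Convert to probability
P(H|E) = Posterior odds / (1 + Posterior odds)
       = 23.97 / (1 + 23.97)
       = 23.97 / 24.97
       = 0.9600

The evidence increased P(H) from 0.7783 to 0.9600.


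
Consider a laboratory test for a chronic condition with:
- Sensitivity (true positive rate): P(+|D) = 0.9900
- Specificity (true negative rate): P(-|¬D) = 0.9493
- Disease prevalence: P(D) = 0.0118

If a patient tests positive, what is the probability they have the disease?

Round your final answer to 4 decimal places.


Let D = has disease, + = positive test

Given:
- P(D) = 0.0118 (prevalence)
- P(+|D) = 0.9900 (sensitivity)
- P(-|¬D) = 0.9493 (specificity)
- P(+|¬D) = 0.0507 (false positive rate = 1 - specificity)

Step 1: Find P(+)
P(+) = P(+|D)P(D) + P(+|¬D)P(¬D)
     = 0.9900 × 0.0118 + 0.0507 × 0.9882
     = 0.01168200 + 0.05010174
     = 0.06178374

Step 2: Apply Bayes' theorem for P(D|+)
P(D|+) = P(+|D)P(D) / P(+)
       = 0.01168200 / 0.06178374
       = 0.1891


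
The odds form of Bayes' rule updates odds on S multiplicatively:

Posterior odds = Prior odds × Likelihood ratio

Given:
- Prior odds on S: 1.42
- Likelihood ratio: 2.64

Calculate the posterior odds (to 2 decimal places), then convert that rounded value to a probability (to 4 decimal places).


Step 1: Calculate posterior odds
Posterior odds = Prior odds × LR
               = 1.42 × 2.64
               = 3.75

Step 2: Convert to probability
P(S|E) = Posterior odds / (1 + Posterior odds)
       = 3.75 / (1 + 3.75)
       = 3.75 / 4.75
       = 0.7895

The evidence increased P(S) from 0.5868 to 0.7895.


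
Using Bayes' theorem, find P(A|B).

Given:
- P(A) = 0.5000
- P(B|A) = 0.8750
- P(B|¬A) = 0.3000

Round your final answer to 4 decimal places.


Bayes' theorem: P(A|B) = P(B|A) × P(A) / P(B)

Step 1: Calculate P(B) using law of total probability
P(B) = P(B|A)P(A) + P(B|¬A)P(¬A)
     = 0.8750 × 0.5000 + 0.3000 × 0.5000
     = 0.43750000 + 0.15000000
     = 0.58750000

Step 2: Apply Bayes' theorem
P(A|B) = P(B|A) × P(A) / P(B)
       = 0.43750000 / 0.58750000
       = 0.7447


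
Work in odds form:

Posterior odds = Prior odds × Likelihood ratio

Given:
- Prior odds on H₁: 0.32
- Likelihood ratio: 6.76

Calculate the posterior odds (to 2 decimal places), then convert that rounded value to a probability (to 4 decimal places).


Step 1: Calculate posterior odds
Posterior odds = Prior odds × LR
               = 0.32 × 6.76
               = 2.16

Step 2: Convert to probability
P(H₁|E) = Posterior odds / (1 + Posterior odds)
       = 2.16 / (1 + 2.16)
       = 2.16 / 3.16
       = 0.6835

The evidence increased P(H₁) from 0.2424 to 0.6835.


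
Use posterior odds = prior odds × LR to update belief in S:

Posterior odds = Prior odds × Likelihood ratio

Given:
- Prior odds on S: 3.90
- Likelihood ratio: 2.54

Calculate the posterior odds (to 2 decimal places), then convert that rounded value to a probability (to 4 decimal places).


Step 1: Calculate posterior odds
Posterior odds = Prior odds × LR
               = 3.90 × 2.54
               = 9.91

Step 2: Convert to probability
P(S|E) = Posterior odds / (1 + Posterior odds)
       = 9.91 / (1 + 9.91)
       = 9.91 / 10.91
       = 0.9083

The evidence increased P(S) from 0.7959 to 0.9083.


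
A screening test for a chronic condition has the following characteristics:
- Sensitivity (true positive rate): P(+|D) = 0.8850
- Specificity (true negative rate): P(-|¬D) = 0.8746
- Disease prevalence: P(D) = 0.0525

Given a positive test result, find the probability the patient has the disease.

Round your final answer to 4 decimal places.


Let D = has disease, + = positive test

Given:
- P(D) = 0.0525 (prevalence)
- P(+|D) = 0.8850 (sensitivity)
- P(-|¬D) = 0.8746 (specificity)
- P(+|¬D) = 0.1254 (false positive rate = 1 - specificity)

Step 1: Find P(+)
P(+) = P(+|D)P(D) + P(+|¬D)P(¬D)
     = 0.8850 × 0.0525 + 0.1254 × 0.9475
     = 0.04646250 + 0.11881650
     = 0.16527900

Step 2: Apply Bayes' theorem for P(D|+)
P(D|+) = P(+|D)P(D) / P(+)
       = 0.04646250 / 0.16527900
       = 0.2811


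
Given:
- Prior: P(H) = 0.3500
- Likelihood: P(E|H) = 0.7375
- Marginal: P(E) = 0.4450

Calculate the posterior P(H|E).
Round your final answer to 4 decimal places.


Using Bayes' theorem:

P(H|E) = P(E|H) × P(H) / P(E)
       = 0.7375 × 0.3500 / 0.4450
       = 0.25812500 / 0.4450
       = 0.5801

The evidence strengthens our belief in H.
Prior: 0.3500 → Posterior: 0.5801


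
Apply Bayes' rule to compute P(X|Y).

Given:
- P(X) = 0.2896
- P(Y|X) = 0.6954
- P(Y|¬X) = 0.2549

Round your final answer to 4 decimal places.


Bayes' theorem: P(X|Y) = P(Y|X) × P(X) / P(Y)

Step 1: Calculate P(Y) using law of total probability
P(Y) = P(Y|X)P(X) + P(Y|¬X)P(¬X)
     = 0.6954 × 0.2896 + 0.2549 × 0.7104
     = 0.20138784 + 0.18108096
     = 0.38246880

Step 2: Apply Bayes' theorem
P(X|Y) = P(Y|X) × P(X) / P(Y)
       = 0.20138784 / 0.38246880
       = 0.5265


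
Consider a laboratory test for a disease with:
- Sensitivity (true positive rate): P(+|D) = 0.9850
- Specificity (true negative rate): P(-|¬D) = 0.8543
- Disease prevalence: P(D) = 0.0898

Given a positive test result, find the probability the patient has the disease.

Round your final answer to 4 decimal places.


Let D = has disease, + = positive test

Given:
- P(D) = 0.0898 (prevalence)
- P(+|D) = 0.9850 (sensitivity)
- P(-|¬D) = 0.8543 (specificity)
- P(+|¬D) = 0.1457 (false positive rate = 1 - specificity)

Step 1: Find P(+)
P(+) = P(+|D)P(D) + P(+|¬D)P(¬D)
     = 0.9850 × 0.0898 + 0.1457 × 0.9102
     = 0.08845300 + 0.13261614
     = 0.22106914

Step 2: Apply Bayes' theorem for P(D|+)
P(D|+) = P(+|D)P(D) / P(+)
       = 0.08845300 / 0.22106914
       = 0.4001


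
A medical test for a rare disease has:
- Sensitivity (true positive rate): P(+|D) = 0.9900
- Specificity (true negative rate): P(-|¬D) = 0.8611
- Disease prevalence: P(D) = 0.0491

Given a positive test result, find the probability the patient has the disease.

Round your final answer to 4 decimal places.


Let D = has disease, + = positive test

Given:
- P(D) = 0.0491 (prevalence)
- P(+|D) = 0.9900 (sensitivity)
- P(-|¬D) = 0.8611 (specificity)
- P(+|¬D) = 0.1389 (false positive rate = 1 - specificity)

Step 1: Find P(+)
P(+) = P(+|D)P(D) + P(+|¬D)P(¬D)
     = 0.9900 × 0.0491 + 0.1389 × 0.9509
     = 0.04860900 + 0.13208001
     = 0.18068901

Step 2: Apply Bayes' theorem for P(D|+)
P(D|+) = P(+|D)P(D) / P(+)
       = 0.04860900 / 0.18068901
       = 0.2690


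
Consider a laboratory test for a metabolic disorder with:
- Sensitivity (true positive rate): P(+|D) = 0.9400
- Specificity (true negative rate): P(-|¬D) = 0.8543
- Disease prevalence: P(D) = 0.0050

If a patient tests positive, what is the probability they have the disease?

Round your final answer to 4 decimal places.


Let D = has disease, + = positive test

Given:
- P(D) = 0.0050 (prevalence)
- P(+|D) = 0.9400 (sensitivity)
- P(-|¬D) = 0.8543 (specificity)
- P(+|¬D) = 0.1457 (false positive rate = 1 - specificity)

Step 1: Find P(+)
P(+) = P(+|D)P(D) + P(+|¬D)P(¬D)
     = 0.9400 × 0.0050 + 0.1457 × 0.9950
     = 0.00470000 + 0.14497150
     = 0.14967150

Step 2: Apply Bayes' theorem for P(D|+)
P(D|+) = P(+|D)P(D) / P(+)
       = 0.00470000 / 0.14967150
       = 0.0314


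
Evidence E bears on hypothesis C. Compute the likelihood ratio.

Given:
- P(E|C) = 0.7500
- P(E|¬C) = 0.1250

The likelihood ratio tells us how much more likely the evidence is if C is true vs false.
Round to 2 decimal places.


Likelihood Ratio (LR) = P(E|C) / P(E|¬C)

LR = 0.7500 / 0.1250
   = 6.00

The evidence is 6.00 times more likely if C is true than if C is false.
LR > 1, so observing E raises the odds in favor of C.


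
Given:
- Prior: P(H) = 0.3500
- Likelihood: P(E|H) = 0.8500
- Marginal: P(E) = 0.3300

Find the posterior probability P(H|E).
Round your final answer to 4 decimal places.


Using Bayes' theorem:

P(H|E) = P(E|H) × P(H) / P(E)
       = 0.8500 × 0.3500 / 0.3300
       = 0.29750000 / 0.3300
       = 0.9015

The evidence strengthens our belief in H.
Prior: 0.3500 → Posterior: 0.9015


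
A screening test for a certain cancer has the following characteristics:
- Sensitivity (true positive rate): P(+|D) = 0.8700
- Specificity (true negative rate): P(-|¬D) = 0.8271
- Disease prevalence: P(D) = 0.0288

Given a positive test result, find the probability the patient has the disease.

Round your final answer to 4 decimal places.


Let D = has disease, + = positive test

Given:
- P(D) = 0.0288 (prevalence)
- P(+|D) = 0.8700 (sensitivity)
- P(-|¬D) = 0.8271 (specificity)
- P(+|¬D) = 0.1729 (false positive rate = 1 - specificity)

Step 1: Find P(+)
P(+) = P(+|D)P(D) + P(+|¬D)P(¬D)
     = 0.8700 × 0.0288 + 0.1729 × 0.9712
     = 0.02505600 + 0.16792048
     = 0.19297648

Step 2: Apply Bayes' theorem for P(D|+)
P(D|+) = P(+|D)P(D) / P(+)
       = 0.02505600 / 0.19297648
       = 0.1298


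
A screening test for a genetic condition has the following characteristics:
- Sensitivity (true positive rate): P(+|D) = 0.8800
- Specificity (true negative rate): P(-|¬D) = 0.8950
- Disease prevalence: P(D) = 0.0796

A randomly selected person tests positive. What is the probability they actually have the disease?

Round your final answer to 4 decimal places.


Let D = has disease, + = positive test

Given:
- P(D) = 0.0796 (prevalence)
- P(+|D) = 0.8800 (sensitivity)
- P(-|¬D) = 0.8950 (specificity)
- P(+|¬D) = 0.1050 (false positive rate = 1 - specificity)

Step 1: Find P(+)
P(+) = P(+|D)P(D) + P(+|¬D)P(¬D)
     = 0.8800 × 0.0796 + 0.1050 × 0.9204
     = 0.07004800 + 0.09664200
     = 0.16669000

Step 2: Apply Bayes' theorem for P(D|+)
P(D|+) = P(+|D)P(D) / P(+)
       = 0.07004800 / 0.16669000
       = 0.4202


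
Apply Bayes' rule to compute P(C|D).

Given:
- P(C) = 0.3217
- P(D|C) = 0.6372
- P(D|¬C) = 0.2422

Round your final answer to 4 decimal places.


Bayes' theorem: P(C|D) = P(D|C) × P(C) / P(D)

Step 1: Calculate P(D) using law of total probability
P(D) = P(D|C)P(C) + P(D|¬C)P(¬C)
     = 0.6372 × 0.3217 + 0.2422 × 0.6783
     = 0.20498724 + 0.16428426
     = 0.36927150

Step 2: Apply Bayes' theorem
P(C|D) = P(D|C) × P(C) / P(D)
       = 0.20498724 / 0.36927150
       = 0.5551


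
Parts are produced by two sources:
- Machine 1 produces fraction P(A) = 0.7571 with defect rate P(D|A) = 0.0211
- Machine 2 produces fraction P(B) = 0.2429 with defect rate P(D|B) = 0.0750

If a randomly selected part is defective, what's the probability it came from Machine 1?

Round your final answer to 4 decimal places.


Let A = from Machine 1, D = defective

Given:
- P(A) = 0.7571, P(B) = 0.2429
- P(D|A) = 0.0211, P(D|B) = 0.0750

Step 1: Find P(D)
P(D) = P(D|A)P(A) + P(D|B)P(B)
     = 0.0211 × 0.7571 + 0.0750 × 0.2429
     = 0.01597481 + 0.01821750
     = 0.03419231

Step 2: Apply Bayes' theorem
P(A|D) = P(D|A)P(A) / P(D)
       = 0.01597481 / 0.03419231
       = 0.4672


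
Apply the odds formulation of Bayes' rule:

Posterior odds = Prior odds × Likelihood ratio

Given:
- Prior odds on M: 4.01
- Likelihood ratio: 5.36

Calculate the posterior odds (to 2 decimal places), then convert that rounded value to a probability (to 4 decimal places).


Step 1: Calculate posterior odds
Posterior odds = Prior odds × LR
               = 4.01 × 5.36
               = 21.49

Step 2: Convert to probability
P(M|E) = Posterior odds / (1 + Posterior odds)
       = 21.49 / (1 + 21.49)
       = 21.49 / 22.49
       = 0.9555

The evidence increased P(M) from 0.8004 to 0.9555.


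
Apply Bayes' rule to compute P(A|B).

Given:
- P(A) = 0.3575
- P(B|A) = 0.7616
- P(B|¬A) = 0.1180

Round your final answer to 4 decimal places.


Bayes' theorem: P(A|B) = P(B|A) × P(A) / P(B)

Step 1: Calculate P(B) using law of total probability
P(B) = P(B|A)P(A) + P(B|¬A)P(¬A)
     = 0.7616 × 0.3575 + 0.1180 × 0.6425
     = 0.27227200 + 0.07581500
     = 0.34808700

Step 2: Apply Bayes' theorem
P(A|B) = P(B|A) × P(A) / P(B)
       = 0.27227200 / 0.34808700
       = 0.7822


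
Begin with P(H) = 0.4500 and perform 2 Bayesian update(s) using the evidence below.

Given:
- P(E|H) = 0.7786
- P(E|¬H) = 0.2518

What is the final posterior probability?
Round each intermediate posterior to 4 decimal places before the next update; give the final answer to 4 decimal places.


Sequential Bayesian updating:

Initial prior: P(H) = 0.4500

Update 1:
  P(E) = 0.7786 × 0.4500 + 0.2518 × 0.5500 = 0.35037000 + 0.13849000 = 0.48886000
  P(H|E) = 0.35037000 / 0.48886000 = 0.7167

Update 2:
  P(E) = 0.7786 × 0.7167 + 0.2518 × 0.2833 = 0.55802262 + 0.07133494 = 0.62935756
  P(H|E) = 0.55802262 / 0.62935756 = 0.8867

Final posterior: 0.8867


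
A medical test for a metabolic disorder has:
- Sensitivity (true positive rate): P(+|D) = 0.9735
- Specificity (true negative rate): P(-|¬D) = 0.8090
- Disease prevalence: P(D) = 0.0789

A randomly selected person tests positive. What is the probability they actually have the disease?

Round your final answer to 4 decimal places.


Let D = has disease, + = positive test

Given:
- P(D) = 0.0789 (prevalence)
- P(+|D) = 0.9735 (sensitivity)
- P(-|¬D) = 0.8090 (specificity)
- P(+|¬D) = 0.1910 (false positive rate = 1 - specificity)

Step 1: Find P(+)
P(+) = P(+|D)P(D) + P(+|¬D)P(¬D)
     = 0.9735 × 0.0789 + 0.1910 × 0.9211
     = 0.07680915 + 0.17593010
     = 0.25273925

Step 2: Apply Bayes' theorem for P(D|+)
P(D|+) = P(+|D)P(D) / P(+)
       = 0.07680915 / 0.25273925
       = 0.3039


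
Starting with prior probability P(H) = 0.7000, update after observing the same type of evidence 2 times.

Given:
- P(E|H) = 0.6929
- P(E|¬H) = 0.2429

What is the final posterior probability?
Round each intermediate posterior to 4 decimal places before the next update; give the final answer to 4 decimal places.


Sequential Bayesian updating:

Initial prior: P(H) = 0.7000

Update 1:
  P(E) = 0.6929 × 0.7000 + 0.2429 × 0.3000 = 0.48503000 + 0.07287000 = 0.55790000
  P(H|E) = 0.48503000 / 0.55790000 = 0.8694

Update 2:
  P(E) = 0.6929 × 0.8694 + 0.2429 × 0.1306 = 0.60240726 + 0.03172274 = 0.63413000
  P(H|E) = 0.60240726 / 0.63413000 = 0.9500

Final posterior: 0.9500


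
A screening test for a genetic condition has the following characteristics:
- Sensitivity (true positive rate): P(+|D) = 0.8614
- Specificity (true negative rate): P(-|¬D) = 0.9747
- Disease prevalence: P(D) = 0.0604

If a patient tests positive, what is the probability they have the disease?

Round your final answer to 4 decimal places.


Let D = has disease, + = positive test

Given:
- P(D) = 0.0604 (prevalence)
- P(+|D) = 0.8614 (sensitivity)
- P(-|¬D) = 0.9747 (specificity)
- P(+|¬D) = 0.0253 (false positive rate = 1 - specificity)

Step 1: Find P(+)
P(+) = P(+|D)P(D) + P(+|¬D)P(¬D)
     = 0.8614 × 0.0604 + 0.0253 × 0.9396
     = 0.05202856 + 0.02377188
     = 0.07580044

Step 2: Apply Bayes' theorem for P(D|+)
P(D|+) = P(+|D)P(D) / P(+)
       = 0.05202856 / 0.07580044
       = 0.6864


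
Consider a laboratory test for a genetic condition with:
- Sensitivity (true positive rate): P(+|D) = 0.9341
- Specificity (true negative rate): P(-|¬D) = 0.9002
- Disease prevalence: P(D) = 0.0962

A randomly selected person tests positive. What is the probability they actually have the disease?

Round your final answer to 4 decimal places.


Let D = has disease, + = positive test

Given:
- P(D) = 0.0962 (prevalence)
- P(+|D) = 0.9341 (sensitivity)
- P(-|¬D) = 0.9002 (specificity)
- P(+|¬D) = 0.0998 (false positive rate = 1 - specificity)

Step 1: Find P(+)
P(+) = P(+|D)P(D) + P(+|¬D)P(¬D)
     = 0.9341 × 0.0962 + 0.0998 × 0.9038
     = 0.08986042 + 0.09019924
     = 0.18005966

Step 2: Apply Bayes' theorem for P(D|+)
P(D|+) = P(+|D)P(D) / P(+)
       = 0.08986042 / 0.18005966
       = 0.4991


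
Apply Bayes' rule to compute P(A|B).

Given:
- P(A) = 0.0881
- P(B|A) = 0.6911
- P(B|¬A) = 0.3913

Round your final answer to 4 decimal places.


Bayes' theorem: P(A|B) = P(B|A) × P(A) / P(B)

Step 1: Calculate P(B) using law of total probability
P(B) = P(B|A)P(A) + P(B|¬A)P(¬A)
     = 0.6911 × 0.0881 + 0.3913 × 0.9119
     = 0.06088591 + 0.35682647
     = 0.41771238

Step 2: Apply Bayes' theorem
P(A|B) = P(B|A) × P(A) / P(B)
       = 0.06088591 / 0.41771238
       = 0.1458


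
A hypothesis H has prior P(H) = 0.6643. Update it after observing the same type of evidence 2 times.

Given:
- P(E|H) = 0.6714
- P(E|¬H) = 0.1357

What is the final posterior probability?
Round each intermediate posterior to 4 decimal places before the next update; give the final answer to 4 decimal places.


Sequential Bayesian updating:

Initial prior: P(H) = 0.6643

Update 1:
  P(E) = 0.6714 × 0.6643 + 0.1357 × 0.3357 = 0.44601102 + 0.04555449 = 0.49156551
  P(H|E) = 0.44601102 / 0.49156551 = 0.9073

Update 2:
  P(E) = 0.6714 × 0.9073 + 0.1357 × 0.0927 = 0.60916122 + 0.01257939 = 0.62174061
  P(H|E) = 0.60916122 / 0.62174061 = 0.9798

Final posterior: 0.9798


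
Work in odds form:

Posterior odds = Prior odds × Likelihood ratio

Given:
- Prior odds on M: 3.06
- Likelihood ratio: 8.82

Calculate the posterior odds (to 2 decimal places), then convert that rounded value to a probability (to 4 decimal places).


Step 1: Calculate posterior odds
Posterior odds = Prior odds × LR
               = 3.06 × 8.82
               = 26.99

Step 2: Convert to probability
P(M|E) = Posterior odds / (1 + Posterior odds)
       = 26.99 / (1 + 26.99)
       = 26.99 / 27.99
       = 0.9643

The evidence increased P(M) from 0.7537 to 0.9643.


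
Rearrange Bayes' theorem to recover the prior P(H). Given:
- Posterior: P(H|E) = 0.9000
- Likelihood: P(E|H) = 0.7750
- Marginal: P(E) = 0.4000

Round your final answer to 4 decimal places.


From Bayes' theorem: P(H|E) = P(E|H) × P(H) / P(E)

Rearranging for P(H):
P(H) = P(H|E) × P(E) / P(E|H)
     = 0.9000 × 0.4000 / 0.7750
     = 0.36000000 / 0.7750
     = 0.4645


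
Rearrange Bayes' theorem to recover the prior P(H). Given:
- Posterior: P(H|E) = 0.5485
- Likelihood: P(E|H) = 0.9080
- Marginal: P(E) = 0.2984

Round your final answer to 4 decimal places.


From Bayes' theorem: P(H|E) = P(E|H) × P(H) / P(E)

Rearranging for P(H):
P(H) = P(H|E) × P(E) / P(E|H)
     = 0.5485 × 0.2984 / 0.9080
     = 0.16367240 / 0.9080
     = 0.1803


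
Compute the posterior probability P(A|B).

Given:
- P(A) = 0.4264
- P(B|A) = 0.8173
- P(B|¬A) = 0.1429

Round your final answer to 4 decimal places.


Bayes' theorem: P(A|B) = P(B|A) × P(A) / P(B)

Step 1: Calculate P(B) using law of total probability
P(B) = P(B|A)P(A) + P(B|¬A)P(¬A)
     = 0.8173 × 0.4264 + 0.1429 × 0.5736
     = 0.34849672 + 0.08196744
     = 0.43046416

Step 2: Apply Bayes' theorem
P(A|B) = P(B|A) × P(A) / P(B)
       = 0.34849672 / 0.43046416
       = 0.8096


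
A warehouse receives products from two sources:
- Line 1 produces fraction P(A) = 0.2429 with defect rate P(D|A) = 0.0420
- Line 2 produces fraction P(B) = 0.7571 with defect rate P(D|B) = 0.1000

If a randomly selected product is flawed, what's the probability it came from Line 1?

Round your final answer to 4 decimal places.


Let A = from Line 1, D = flawed

Given:
- P(A) = 0.2429, P(B) = 0.7571
- P(D|A) = 0.0420, P(D|B) = 0.1000

Step 1: Find P(D)
P(D) = P(D|A)P(A) + P(D|B)P(B)
     = 0.0420 × 0.2429 + 0.1000 × 0.7571
     = 0.01020180 + 0.07571000
     = 0.08591180

Step 2: Apply Bayes' theorem
P(A|D) = P(D|A)P(A) / P(D)
       = 0.01020180 / 0.08591180
       = 0.1187


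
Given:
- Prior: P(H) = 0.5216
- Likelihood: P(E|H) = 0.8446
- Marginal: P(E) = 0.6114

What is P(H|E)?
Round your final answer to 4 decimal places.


Using Bayes' theorem:

P(H|E) = P(E|H) × P(H) / P(E)
       = 0.8446 × 0.5216 / 0.6114
       = 0.44054336 / 0.6114
       = 0.7205

The evidence strengthens our belief in H.
Prior: 0.5216 → Posterior: 0.7205


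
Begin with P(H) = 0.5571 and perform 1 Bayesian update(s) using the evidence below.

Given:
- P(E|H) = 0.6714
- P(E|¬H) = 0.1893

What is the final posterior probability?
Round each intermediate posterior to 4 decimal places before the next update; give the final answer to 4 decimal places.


Sequential Bayesian updating:

Initial prior: P(H) = 0.5571

Update 1:
  P(E) = 0.6714 × 0.5571 + 0.1893 × 0.4429 = 0.37403694 + 0.08384097 = 0.45787791
  P(H|E) = 0.37403694 / 0.45787791 = 0.8169

Final posterior: 0.8169


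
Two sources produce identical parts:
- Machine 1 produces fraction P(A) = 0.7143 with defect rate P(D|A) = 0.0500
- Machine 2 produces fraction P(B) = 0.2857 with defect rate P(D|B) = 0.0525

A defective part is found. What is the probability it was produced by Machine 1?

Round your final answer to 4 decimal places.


Let A = from Machine 1, D = defective

Given:
- P(A) = 0.7143, P(B) = 0.2857
- P(D|A) = 0.0500, P(D|B) = 0.0525

Step 1: Find P(D)
P(D) = P(D|A)P(A) + P(D|B)P(B)
     = 0.0500 × 0.7143 + 0.0525 × 0.2857
     = 0.03571500 + 0.01499925
     = 0.05071425

Step 2: Apply Bayes' theorem
P(A|D) = P(D|A)P(A) / P(D)
       = 0.03571500 / 0.05071425
       = 0.7042


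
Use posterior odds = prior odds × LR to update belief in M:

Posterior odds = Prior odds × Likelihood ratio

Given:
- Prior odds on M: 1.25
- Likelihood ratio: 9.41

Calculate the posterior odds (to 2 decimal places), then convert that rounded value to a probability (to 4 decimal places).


Step 1: Calculate posterior odds
Posterior odds = Prior odds × LR
               = 1.25 × 9.41
               = 11.76

Step 2: Convert to probability
P(M|E) = Posterior odds / (1 + Posterior odds)
       = 11.76 / (1 + 11.76)
       = 11.76 / 12.76
       = 0.9216

The evidence increased P(M) from 0.5556 to 0.9216.


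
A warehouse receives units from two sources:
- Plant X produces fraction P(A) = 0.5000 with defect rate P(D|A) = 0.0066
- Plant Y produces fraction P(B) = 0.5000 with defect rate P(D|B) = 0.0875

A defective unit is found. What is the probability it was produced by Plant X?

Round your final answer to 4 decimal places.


Let A = from Plant X, D = defective

Given:
- P(A) = 0.5000, P(B) = 0.5000
- P(D|A) = 0.0066, P(D|B) = 0.0875

Step 1: Find P(D)
P(D) = P(D|A)P(A) + P(D|B)P(B)
     = 0.0066 × 0.5000 + 0.0875 × 0.5000
     = 0.00330000 + 0.04375000
     = 0.04705000

Step 2: Apply Bayes' theorem
P(A|D) = P(D|A)P(A) / P(D)
       = 0.00330000 / 0.04705000
       = 0.0701


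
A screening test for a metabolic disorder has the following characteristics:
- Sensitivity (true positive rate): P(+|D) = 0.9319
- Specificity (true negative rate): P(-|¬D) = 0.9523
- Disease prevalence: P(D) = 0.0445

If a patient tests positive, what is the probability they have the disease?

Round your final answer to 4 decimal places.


Let D = has disease, + = positive test

Given:
- P(D) = 0.0445 (prevalence)
- P(+|D) = 0.9319 (sensitivity)
- P(-|¬D) = 0.9523 (specificity)
- P(+|¬D) = 0.0477 (false positive rate = 1 - specificity)

Step 1: Find P(+)
P(+) = P(+|D)P(D) + P(+|¬D)P(¬D)
     = 0.9319 × 0.0445 + 0.0477 × 0.9555
     = 0.04146955 + 0.04557735
     = 0.08704690

Step 2: Apply Bayes' theorem for P(D|+)
P(D|+) = P(+|D)P(D) / P(+)
       = 0.04146955 / 0.08704690
       = 0.4764


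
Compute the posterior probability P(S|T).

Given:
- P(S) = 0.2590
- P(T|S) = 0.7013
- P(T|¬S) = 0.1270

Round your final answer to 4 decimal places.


Bayes' theorem: P(S|T) = P(T|S) × P(S) / P(T)

Step 1: Calculate P(T) using law of total probability
P(T) = P(T|S)P(S) + P(T|¬S)P(¬S)
     = 0.7013 × 0.2590 + 0.1270 × 0.7410
     = 0.18163670 + 0.09410700
     = 0.27574370

Step 2: Apply Bayes' theorem
P(S|T) = P(T|S) × P(S) / P(T)
       = 0.18163670 / 0.27574370
       = 0.6587


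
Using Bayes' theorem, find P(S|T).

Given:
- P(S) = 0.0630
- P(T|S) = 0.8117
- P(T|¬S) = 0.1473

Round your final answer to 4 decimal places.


Bayes' theorem: P(S|T) = P(T|S) × P(S) / P(T)

Step 1: Calculate P(T) using law of total probability
P(T) = P(T|S)P(S) + P(T|¬S)P(¬S)
     = 0.8117 × 0.0630 + 0.1473 × 0.9370
     = 0.05113710 + 0.13802010
     = 0.18915720

Step 2: Apply Bayes' theorem
P(S|T) = P(T|S) × P(S) / P(T)
       = 0.05113710 / 0.18915720
       = 0.2703


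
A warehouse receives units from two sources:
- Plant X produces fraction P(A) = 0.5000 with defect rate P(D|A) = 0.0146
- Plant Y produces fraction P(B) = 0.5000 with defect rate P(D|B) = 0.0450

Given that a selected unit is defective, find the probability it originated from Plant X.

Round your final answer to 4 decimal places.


Let A = from Plant X, D = defective

Given:
- P(A) = 0.5000, P(B) = 0.5000
- P(D|A) = 0.0146, P(D|B) = 0.0450

Step 1: Find P(D)
P(D) = P(D|A)P(A) + P(D|B)P(B)
     = 0.0146 × 0.5000 + 0.0450 × 0.5000
     = 0.00730000 + 0.02250000
     = 0.02980000

Step 2: Apply Bayes' theorem
P(A|D) = P(D|A)P(A) / P(D)
       = 0.00730000 / 0.02980000
       = 0.2450


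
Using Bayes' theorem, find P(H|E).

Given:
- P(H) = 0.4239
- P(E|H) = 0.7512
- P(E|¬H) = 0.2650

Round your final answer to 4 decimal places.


Bayes' theorem: P(H|E) = P(E|H) × P(H) / P(E)

Step 1: Calculate P(E) using law of total probability
P(E) = P(E|H)P(H) + P(E|¬H)P(¬H)
     = 0.7512 × 0.4239 + 0.2650 × 0.5761
     = 0.31843368 + 0.15266650
     = 0.47110018

Step 2: Apply Bayes' theorem
P(H|E) = P(E|H) × P(H) / P(E)
       = 0.31843368 / 0.47110018
       = 0.6759


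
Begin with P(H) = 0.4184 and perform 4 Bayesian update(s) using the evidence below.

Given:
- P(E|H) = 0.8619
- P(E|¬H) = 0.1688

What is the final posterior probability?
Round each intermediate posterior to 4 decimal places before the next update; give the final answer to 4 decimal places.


Sequential Bayesian updating:

Initial prior: P(H) = 0.4184

Update 1:
  P(E) = 0.8619 × 0.4184 + 0.1688 × 0.5816 = 0.36061896 + 0.09817408 = 0.45879304
  P(H|E) = 0.36061896 / 0.45879304 = 0.7860

Update 2:
  P(E) = 0.8619 × 0.7860 + 0.1688 × 0.2140 = 0.67745340 + 0.03612320 = 0.71357660
  P(H|E) = 0.67745340 / 0.71357660 = 0.9494

Update 3:
  P(E) = 0.8619 × 0.9494 + 0.1688 × 0.0506 = 0.81828786 + 0.00854128 = 0.82682914
  P(H|E) = 0.81828786 / 0.82682914 = 0.9897

Update 4:
  P(E) = 0.8619 × 0.9897 + 0.1688 × 0.0103 = 0.85302243 + 0.00173864 = 0.85476107
  P(H|E) = 0.85302243 / 0.85476107 = 0.9980

Final posterior: 0.9980


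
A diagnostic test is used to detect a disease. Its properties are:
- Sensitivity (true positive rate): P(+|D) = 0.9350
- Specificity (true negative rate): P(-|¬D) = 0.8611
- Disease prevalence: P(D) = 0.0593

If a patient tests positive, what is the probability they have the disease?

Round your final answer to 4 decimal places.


Let D = has disease, + = positive test

Given:
- P(D) = 0.0593 (prevalence)
- P(+|D) = 0.9350 (sensitivity)
- P(-|¬D) = 0.8611 (specificity)
- P(+|¬D) = 0.1389 (false positive rate = 1 - specificity)

Step 1: Find P(+)
P(+) = P(+|D)P(D) + P(+|¬D)P(¬D)
     = 0.9350 × 0.0593 + 0.1389 × 0.9407
     = 0.05544550 + 0.13066323
     = 0.18610873

Step 2: Apply Bayes' theorem for P(D|+)
P(D|+) = P(+|D)P(D) / P(+)
       = 0.05544550 / 0.18610873
       = 0.2979
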